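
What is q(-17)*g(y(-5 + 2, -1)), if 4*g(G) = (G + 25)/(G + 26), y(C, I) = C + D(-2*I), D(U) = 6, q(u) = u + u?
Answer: -238/29 ≈ -8.2069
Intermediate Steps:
q(u) = 2*u
y(C, I) = 6 + C (y(C, I) = C + 6 = 6 + C)
g(G) = (25 + G)/(4*(26 + G)) (g(G) = ((G + 25)/(G + 26))/4 = ((25 + G)/(26 + G))/4 = (25 + G)/(4*(26 + G)))
q(-17)*g(y(-5 + 2, -1)) = (2*(-17))*((25 + (6 + (-5 + 2)))/(4*(26 + (6 + (-5 + 2))))) = -17*(25 + (6 - 3))/(2*(26 + (6 - 3))) = -17*(25 + 3)/(2*(26 + 3)) = -17*28/(2*29) = -34*7/29 = -238/29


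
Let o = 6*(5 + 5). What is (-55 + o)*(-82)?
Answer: -410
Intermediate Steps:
o = 60 (o = 6*10 = 60)
(-55 + o)*(-82) = (-55 + 60)*(-82) = 5*(-82) = -410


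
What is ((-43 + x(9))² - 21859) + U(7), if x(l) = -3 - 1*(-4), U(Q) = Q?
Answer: -20088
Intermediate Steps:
x(l) = 1 (x(l) = -3 + 4 = 1)
((-43 + x(9))² - 21859) + U(7) = ((-43 + 1)² - 21859) + 7 = ((-42)² - 21859) + 7 = (1764 - 21859) + 7 = -20095 + 7 = -20088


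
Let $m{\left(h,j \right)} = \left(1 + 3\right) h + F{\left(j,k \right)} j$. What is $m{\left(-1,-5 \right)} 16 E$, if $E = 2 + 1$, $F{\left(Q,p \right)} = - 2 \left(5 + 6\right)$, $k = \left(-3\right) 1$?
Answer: $5088$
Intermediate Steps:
$k = -3$
$F{\left(Q,p \right)} = -22$ ($F{\left(Q,p \right)} = \left(-2\right) 11 = -22$)
$E = 3$
$m{\left(h,j \right)} = - 22 j + 4 h$ ($m{\left(h,j \right)} = \left(1 + 3\right) h - 22 j = 4 h - 22 j = - 22 j + 4 h$)
$m{\left(-1,-5 \right)} 16 E = \left(\left(-22\right) \left(-5\right) + 4 \left(-1\right)\right) 16 \cdot 3 = \left(110 - 4\right) 16 \cdot 3 = 106 \cdot 16 \cdot 3 = 1696 \cdot 3 = 5088$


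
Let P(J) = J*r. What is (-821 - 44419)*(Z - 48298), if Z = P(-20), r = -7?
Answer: 2178667920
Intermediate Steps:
P(J) = -7*J (P(J) = J*(-7) = -7*J)
Z = 140 (Z = -7*(-20) = 140)
(-821 - 44419)*(Z - 48298) = (-821 - 44419)*(140 - 48298) = -45240*(-48158) = 2178667920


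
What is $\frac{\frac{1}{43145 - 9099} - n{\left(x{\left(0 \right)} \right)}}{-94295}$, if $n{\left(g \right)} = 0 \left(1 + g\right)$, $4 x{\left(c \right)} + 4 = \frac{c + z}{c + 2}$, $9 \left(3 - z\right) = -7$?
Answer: $- \frac{1}{3210367570} \approx -3.1149 \cdot 10^{-10}$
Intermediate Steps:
$z = \frac{34}{9}$ ($z = 3 - - \frac{7}{9} = 3 + \frac{7}{9} = \frac{34}{9} \approx 3.7778$)
$x{\left(c \right)} = -1 + \frac{\frac{34}{9} + c}{4 \left(2 + c\right)}$ ($x{\left(c \right)} = -1 + \frac{\left(c + \frac{34}{9}\right) \frac{1}{c + 2}}{4} = -1 + \frac{\left(\frac{34}{9} + c\right) \frac{1}{2 + c}}{4} = -1 + \frac{\frac{1}{2 + c} \left(\frac{34}{9} + c\right)}{4} = -1 + \frac{\frac{34}{9} + c}{4 \left(2 + c\right)}$)
$n{\left(g \right)} = 0$
$\frac{\frac{1}{43145 - 9099} - n{\left(x{\left(0 \right)} \right)}}{-94295} = \frac{\frac{1}{43145 - 9099} - 0}{-94295} = \left(\frac{1}{34046} + 0\right) \left(- \frac{1}{94295}\right) = \frac{1}{34046} \left(- \frac{1}{94295}\right) = - \frac{1}{3210367570}$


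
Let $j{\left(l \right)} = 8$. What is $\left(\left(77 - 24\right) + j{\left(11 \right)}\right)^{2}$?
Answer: $3721$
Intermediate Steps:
$\left(\left(77 - 24\right) + j{\left(11 \right)}\right)^{2} = \left(\left(77 - 24\right) + 8\right)^{2} = \left(53 + 8\right)^{2} = 61^{2} = 3721$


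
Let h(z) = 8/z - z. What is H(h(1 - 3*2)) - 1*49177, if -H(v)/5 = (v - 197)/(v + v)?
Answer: -833589/17 ≈ -49035.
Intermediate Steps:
h(z) = -z + 8/z
H(v) = -5*(-197 + v)/(2*v) (H(v) = -5*(v - 197)/(v + v) = -5*(-197 + v)/(2*v))
H(h(1 - 3*2)) - 1*49177 = 5*(197 - (-(1 - 3*2) + 8/(1 - 3*2)))/(2*(-(1 - 3*2) + 8/(1 - 3*2))) - 1*49177 = 5*(197 - (-(1 - 6) + 8/(1 - 6)))/(2*(-(1 - 6) + 8/(1 - 6))) - 49177 = 5*(197 - (-1*(-5) + 8/(-5)))/(2*(-1*(-5) + 8/(-5))) - 49177 = 5*(197 - (5 + 8*(-⅕)))/(2*(5 + 8*(-⅕))) - 49177 = 5*(197 - (5 - 8/5))/(2*(5 - 8/5)) - 49177 = 5*(197 - 1*17/5)/(2*(17/5)) - 49177 = (5/2)*(5/17)*(197 - 17/5) - 49177 = (5/2)*(5/17)*(968/5) - 49177 = 2420/17 - 49177 = -833589/17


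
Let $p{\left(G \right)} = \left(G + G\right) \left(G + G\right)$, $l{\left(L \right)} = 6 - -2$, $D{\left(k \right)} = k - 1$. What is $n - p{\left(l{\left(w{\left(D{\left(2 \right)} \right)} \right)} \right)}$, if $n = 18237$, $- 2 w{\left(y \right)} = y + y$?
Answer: $17981$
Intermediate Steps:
$D{\left(k \right)} = -1 + k$
$w{\left(y \right)} = - y$ ($w{\left(y \right)} = - \frac{y + y}{2} = - \frac{2 y}{2} = - y$)
$l{\left(L \right)} = 8$ ($l{\left(L \right)} = 6 + 2 = 8$)
$p{\left(G \right)} = 4 G^{2}$ ($p{\left(G \right)} = 2 G 2 G = 4 G^{2}$)
$n - p{\left(l{\left(w{\left(D{\left(2 \right)} \right)} \right)} \right)} = 18237 - 4 \cdot 8^{2} = 18237 - 4 \cdot 64 = 18237 - 256 = 17981$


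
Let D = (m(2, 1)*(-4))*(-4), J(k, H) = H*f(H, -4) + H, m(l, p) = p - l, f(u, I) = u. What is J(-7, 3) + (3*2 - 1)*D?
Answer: -68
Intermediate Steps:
J(k, H) = H + H**2 (J(k, H) = H*H + H = H**2 + H = H + H**2)
D = -16 (D = ((1 - 1*2)*(-4))*(-4) = ((1 - 2)*(-4))*(-4) = -1*(-4)*(-4) = 4*(-4) = -16)
J(-7, 3) + (3*2 - 1)*D = 3*(1 + 3) + (3*2 - 1)*(-16) = 3*4 + (6 - 1)*(-16) = 12 + 5*(-16) = 12 - 80 = -68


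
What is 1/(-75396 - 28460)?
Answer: -1/103856 ≈ -9.6287e-6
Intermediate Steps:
1/(-75396 - 28460) = 1/(-103856) = -1/103856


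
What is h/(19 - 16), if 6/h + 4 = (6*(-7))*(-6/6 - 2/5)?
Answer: 5/137 ≈ 0.036496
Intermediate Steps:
h = 15/137 (h = 6/(-4 + (6*(-7))*(-6/6 - 2/5)) = 6/(-4 - 42*(-6*⅙ - 2*⅕)) = 6/(-4 - 42*(-1 - ⅖)) = 6/(-4 - 42*(-7/5)) = 6/(-4 + 294/5) = 6/(274/5) = 6*(5/274) = 15/137 ≈ 0.10949)
h/(19 - 16) = 15/(137*(19 - 16)) = (15/137)/3 = (15/137)*(⅓) = 5/137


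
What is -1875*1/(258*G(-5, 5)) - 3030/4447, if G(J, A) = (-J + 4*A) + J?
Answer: -1598195/1529768 ≈ -1.0447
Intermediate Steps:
G(J, A) = 4*A
-1875*1/(258*G(-5, 5)) - 3030/4447 = -1875/(258*(4*5)) - 3030/4447 = -1875/(258*20) - 3030*1/4447 = -1875/5160 - 3030/4447 = -1875*1/5160 - 3030/4447 = -125/344 - 3030/4447 = -1598195/1529768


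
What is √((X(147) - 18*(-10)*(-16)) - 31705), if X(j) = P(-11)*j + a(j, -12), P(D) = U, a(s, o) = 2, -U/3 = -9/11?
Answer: 2*I*√1035221/11 ≈ 184.99*I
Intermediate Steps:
U = 27/11 (U = -(-27)/11 = -3*(-9/11) = 27/11 ≈ 2.4545)
P(D) = 27/11
X(j) = 2 + 27*j/11 (X(j) = 27*j/11 + 2 = 2 + 27*j/11)
√((X(147) - 18*(-10)*(-16)) - 31705) = √(((2 + (27/11)*147) - 18*(-10)*(-16)) - 31705) = √(((2 + 3969/11) - (-180)*(-16)) - 31705) = √((3991/11 - 1*2880) - 31705) = √((3991/11 - 2880) - 31705) = √(-27689/11 - 31705) = √(-376444/11) = 2*I*√1035221/11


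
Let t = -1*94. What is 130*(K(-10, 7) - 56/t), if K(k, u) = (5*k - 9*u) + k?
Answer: -747890/47 ≈ -15913.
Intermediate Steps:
t = -94
K(k, u) = -9*u + 6*k (K(k, u) = (-9*u + 5*k) + k = -9*u + 6*k)
130*(K(-10, 7) - 56/t) = 130*((-9*7 + 6*(-10)) - 56/(-94)) = 130*((-63 - 60) - 56*(-1/94)) = 130*(-123 + 28/47) = 130*(-5753/47) = -747890/47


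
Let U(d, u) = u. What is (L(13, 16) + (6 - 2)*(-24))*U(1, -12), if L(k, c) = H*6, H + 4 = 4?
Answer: 1152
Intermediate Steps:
H = 0 (H = -4 + 4 = 0)
L(k, c) = 0 (L(k, c) = 0*6 = 0)
(L(13, 16) + (6 - 2)*(-24))*U(1, -12) = (0 + (6 - 2)*(-24))*(-12) = (0 + 4*(-24))*(-12) = (0 - 96)*(-12) = -96*(-12) = 1152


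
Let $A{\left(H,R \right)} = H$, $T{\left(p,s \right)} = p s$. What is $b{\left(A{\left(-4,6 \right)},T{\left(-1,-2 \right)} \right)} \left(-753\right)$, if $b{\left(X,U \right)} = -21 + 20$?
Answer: $753$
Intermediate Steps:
$b{\left(X,U \right)} = -1$
$b{\left(A{\left(-4,6 \right)},T{\left(-1,-2 \right)} \right)} \left(-753\right) = \left(-1\right) \left(-753\right) = 753$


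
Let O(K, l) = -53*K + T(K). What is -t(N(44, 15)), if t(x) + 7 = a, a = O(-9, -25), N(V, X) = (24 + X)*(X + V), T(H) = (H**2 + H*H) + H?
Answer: -623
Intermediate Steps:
T(H) = H + 2*H**2 (T(H) = (H**2 + H**2) + H = 2*H**2 + H = H + 2*H**2)
N(V, X) = (24 + X)*(V + X)
O(K, l) = -53*K + K*(1 + 2*K)
a = 630 (a = 2*(-9)*(-26 - 9) = 2*(-9)*(-35) = 630)
t(x) = 623 (t(x) = -7 + 630 = 623)
-t(N(44, 15)) = -1*623 = -623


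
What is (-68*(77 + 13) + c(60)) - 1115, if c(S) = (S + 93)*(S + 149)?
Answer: 24742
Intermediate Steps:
c(S) = (93 + S)*(149 + S)
(-68*(77 + 13) + c(60)) - 1115 = (-68*(77 + 13) + (13857 + 60² + 242*60)) - 1115 = (-68*90 + (13857 + 3600 + 14520)) - 1115 = (-6120 + 31977) - 1115 = 25857 - 1115 = 24742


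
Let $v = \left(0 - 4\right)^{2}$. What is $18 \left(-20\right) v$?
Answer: $-5760$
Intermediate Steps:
$v = 16$ ($v = \left(-4\right)^{2} = 16$)
$18 \left(-20\right) v = 18 \left(-20\right) 16 = \left(-360\right) 16 = -5760$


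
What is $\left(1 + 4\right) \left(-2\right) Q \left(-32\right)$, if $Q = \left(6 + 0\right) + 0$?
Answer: $1920$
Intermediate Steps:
$Q = 6$ ($Q = 6 + 0 = 6$)
$\left(1 + 4\right) \left(-2\right) Q \left(-32\right) = \left(1 + 4\right) \left(-2\right) 6 \left(-32\right) = 5 \left(-2\right) 6 \left(-32\right) = \left(-10\right) 6 \left(-32\right) = \left(-60\right) \left(-32\right) = 1920$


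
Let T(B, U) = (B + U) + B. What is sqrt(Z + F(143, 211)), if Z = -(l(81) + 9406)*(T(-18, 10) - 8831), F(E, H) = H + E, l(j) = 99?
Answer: sqrt(84186139) ≈ 9175.3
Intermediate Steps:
F(E, H) = E + H
T(B, U) = U + 2*B
Z = 84185785 (Z = -(99 + 9406)*((10 + 2*(-18)) - 8831) = -9505*((10 - 36) - 8831) = -9505*(-26 - 8831) = -9505*(-8857) = -1*(-84185785) = 84185785)
sqrt(Z + F(143, 211)) = sqrt(84185785 + (143 + 211)) = sqrt(84185785 + 354) = sqrt(84186139)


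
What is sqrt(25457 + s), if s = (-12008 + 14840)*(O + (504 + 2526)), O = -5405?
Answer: I*sqrt(6700543) ≈ 2588.5*I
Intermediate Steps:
s = -6726000 (s = (-12008 + 14840)*(-5405 + (504 + 2526)) = 2832*(-5405 + 3030) = 2832*(-2375) = -6726000)
sqrt(25457 + s) = sqrt(25457 - 6726000) = sqrt(-6700543) = I*sqrt(6700543)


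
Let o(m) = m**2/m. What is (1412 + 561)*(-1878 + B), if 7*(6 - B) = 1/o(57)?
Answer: -1473690917/399 ≈ -3.6935e+6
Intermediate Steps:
o(m) = m
B = 2393/399 (B = 6 - 1/7/57 = 6 - 1/7*1/57 = 6 - 1/399 = 2393/399 ≈ 5.9975)
(1412 + 561)*(-1878 + B) = (1412 + 561)*(-1878 + 2393/399) = 1973*(-746929/399) = -1473690917/399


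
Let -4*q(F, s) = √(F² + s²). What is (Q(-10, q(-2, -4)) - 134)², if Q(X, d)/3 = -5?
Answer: 22201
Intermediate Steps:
q(F, s) = -√(F² + s²)/4
Q(X, d) = -15 (Q(X, d) = 3*(-5) = -15)
(Q(-10, q(-2, -4)) - 134)² = (-15 - 134)² = (-149)² = 22201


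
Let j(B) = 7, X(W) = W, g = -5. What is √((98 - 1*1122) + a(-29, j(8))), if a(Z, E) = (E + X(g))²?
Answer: 2*I*√255 ≈ 31.937*I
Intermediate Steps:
a(Z, E) = (-5 + E)² (a(Z, E) = (E - 5)² = (-5 + E)²)
√((98 - 1*1122) + a(-29, j(8))) = √((98 - 1*1122) + (-5 + 7)²) = √((98 - 1122) + 2²) = √(-1024 + 4) = √(-1020) = 2*I*√255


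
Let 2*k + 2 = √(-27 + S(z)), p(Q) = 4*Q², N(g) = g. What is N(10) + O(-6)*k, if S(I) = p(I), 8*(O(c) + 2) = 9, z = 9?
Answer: 87/8 - 21*√33/16 ≈ 3.3353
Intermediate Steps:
O(c) = -7/8 (O(c) = -2 + (⅛)*9 = -2 + 9/8 = -7/8)
S(I) = 4*I²
k = -1 + 3*√33/2 (k = -1 + √(-27 + 4*9²)/2 = -1 + √(-27 + 4*81)/2 = -1 + √(-27 + 324)/2 = -1 + √297/2 = -1 + (3*√33)/2 = -1 + 3*√33/2 ≈ 7.6168)
N(10) + O(-6)*k = 10 - 7*(-1 + 3*√33/2)/8 = 10 + (7/8 - 21*√33/16) = 87/8 - 21*√33/16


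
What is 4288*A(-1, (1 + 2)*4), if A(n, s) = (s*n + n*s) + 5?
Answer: -81472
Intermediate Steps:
A(n, s) = 5 + 2*n*s (A(n, s) = (n*s + n*s) + 5 = 2*n*s + 5 = 5 + 2*n*s)
4288*A(-1, (1 + 2)*4) = 4288*(5 + 2*(-1)*((1 + 2)*4)) = 4288*(5 + 2*(-1)*(3*4)) = 4288*(5 + 2*(-1)*12) = 4288*(5 - 24) = 4288*(-19) = -81472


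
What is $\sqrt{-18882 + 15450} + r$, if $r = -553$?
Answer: $-553 + 2 i \sqrt{858} \approx -553.0 + 58.583 i$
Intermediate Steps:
$\sqrt{-18882 + 15450} + r = \sqrt{-18882 + 15450} - 553 = \sqrt{-3432} - 553 = 2 i \sqrt{858} - 553 = -553 + 2 i \sqrt{858}$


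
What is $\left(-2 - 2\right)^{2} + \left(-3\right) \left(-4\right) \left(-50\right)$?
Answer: $-584$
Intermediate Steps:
$\left(-2 - 2\right)^{2} + \left(-3\right) \left(-4\right) \left(-50\right) = \left(-4\right)^{2} + 12 \left(-50\right) = 16 - 600 = -584$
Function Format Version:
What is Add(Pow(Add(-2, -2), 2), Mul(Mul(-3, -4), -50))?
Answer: -584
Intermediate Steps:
Add(Pow(Add(-2, -2), 2), Mul(Mul(-3, -4), -50)) = Add(Pow(-4, 2), Mul(12, -50)) = Add(16, -600) = -584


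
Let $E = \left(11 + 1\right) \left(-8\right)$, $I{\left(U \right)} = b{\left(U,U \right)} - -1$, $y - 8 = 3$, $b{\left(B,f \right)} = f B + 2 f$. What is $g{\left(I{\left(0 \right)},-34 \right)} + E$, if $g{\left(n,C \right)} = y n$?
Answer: $-85$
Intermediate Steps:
$b{\left(B,f \right)} = 2 f + B f$ ($b{\left(B,f \right)} = B f + 2 f = 2 f + B f$)
$y = 11$ ($y = 8 + 3 = 11$)
$I{\left(U \right)} = 1 + U \left(2 + U\right)$ ($I{\left(U \right)} = U \left(2 + U\right) - -1 = U \left(2 + U\right) + 1 = 1 + U \left(2 + U\right)$)
$E = -96$ ($E = 12 \left(-8\right) = -96$)
$g{\left(n,C \right)} = 11 n$
$g{\left(I{\left(0 \right)},-34 \right)} + E = 11 \left(1 + 0 \left(2 + 0\right)\right) - 96 = 11 \left(1 + 0 \cdot 2\right) - 96 = 11 \left(1 + 0\right) - 96 = 11 \cdot 1 - 96 = 11 - 96 = -85$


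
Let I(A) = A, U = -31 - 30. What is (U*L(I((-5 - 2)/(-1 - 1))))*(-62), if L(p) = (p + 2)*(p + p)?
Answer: 145607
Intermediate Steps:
U = -61
L(p) = 2*p*(2 + p) (L(p) = (2 + p)*(2*p) = 2*p*(2 + p))
(U*L(I((-5 - 2)/(-1 - 1))))*(-62) = -122*(-5 - 2)/(-1 - 1)*(2 + (-5 - 2)/(-1 - 1))*(-62) = -122*(-7/(-2))*(2 - 7/(-2))*(-62) = -122*(-7*(-½))*(2 - 7*(-½))*(-62) = -122*7*(2 + 7/2)/2*(-62) = -122*7*11/(2*2)*(-62) = -61*77/2*(-62) = -4697/2*(-62) = 145607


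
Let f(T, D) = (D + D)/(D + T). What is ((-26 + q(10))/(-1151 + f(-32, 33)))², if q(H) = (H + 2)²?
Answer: 13924/1177225 ≈ 0.011828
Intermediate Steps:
f(T, D) = 2*D/(D + T) (f(T, D) = (2*D)/(D + T) = 2*D/(D + T))
q(H) = (2 + H)²
((-26 + q(10))/(-1151 + f(-32, 33)))² = ((-26 + (2 + 10)²)/(-1151 + 2*33/(33 - 32)))² = ((-26 + 12²)/(-1151 + 2*33/1))² = ((-26 + 144)/(-1151 + 2*33*1))² = (118/(-1151 + 66))² = (118/(-1085))² = (118*(-1/1085))² = (-118/1085)² = 13924/1177225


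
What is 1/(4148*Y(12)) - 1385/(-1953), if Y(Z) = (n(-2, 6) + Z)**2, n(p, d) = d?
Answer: 206819497/291637584 ≈ 0.70917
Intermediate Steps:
Y(Z) = (6 + Z)**2
1/(4148*Y(12)) - 1385/(-1953) = 1/(4148*((6 + 12)**2)) - 1385/(-1953) = 1/(4148*(18**2)) - 1385*(-1/1953) = (1/4148)/324 + 1385/1953 = (1/4148)*(1/324) + 1385/1953 = 1/1343952 + 1385/1953 = 206819497/291637584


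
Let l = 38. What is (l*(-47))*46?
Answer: -82156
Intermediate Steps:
(l*(-47))*46 = (38*(-47))*46 = -1786*46 = -82156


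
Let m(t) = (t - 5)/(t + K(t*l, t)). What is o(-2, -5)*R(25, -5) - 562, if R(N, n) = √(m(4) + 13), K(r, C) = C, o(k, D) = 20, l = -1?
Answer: -562 + 5*√206 ≈ -490.24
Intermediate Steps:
m(t) = (-5 + t)/(2*t) (m(t) = (t - 5)/(t + t) = (-5 + t)/((2*t)) = (-5 + t)*(1/(2*t)) = (-5 + t)/(2*t))
R(N, n) = √206/4 (R(N, n) = √((½)*(-5 + 4)/4 + 13) = √((½)*(¼)*(-1) + 13) = √(-⅛ + 13) = √(103/8) = √206/4)
o(-2, -5)*R(25, -5) - 562 = 20*(√206/4) - 562 = 5*√206 - 562 = -562 + 5*√206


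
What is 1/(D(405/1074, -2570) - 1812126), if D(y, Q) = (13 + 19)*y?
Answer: -179/324368394 ≈ -5.5184e-7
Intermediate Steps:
D(y, Q) = 32*y
1/(D(405/1074, -2570) - 1812126) = 1/(32*(405/1074) - 1812126) = 1/(32*(405*(1/1074)) - 1812126) = 1/(32*(135/358) - 1812126) = 1/(2160/179 - 1812126) = 1/(-324368394/179) = -179/324368394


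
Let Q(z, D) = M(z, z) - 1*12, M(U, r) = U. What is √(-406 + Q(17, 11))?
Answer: I*√401 ≈ 20.025*I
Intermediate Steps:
Q(z, D) = -12 + z (Q(z, D) = z - 1*12 = z - 12 = -12 + z)
√(-406 + Q(17, 11)) = √(-406 + (-12 + 17)) = √(-406 + 5) = √(-401) = I*√401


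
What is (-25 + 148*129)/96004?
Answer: 19067/96004 ≈ 0.19861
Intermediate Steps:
(-25 + 148*129)/96004 = (-25 + 19092)*(1/96004) = 19067*(1/96004) = 19067/96004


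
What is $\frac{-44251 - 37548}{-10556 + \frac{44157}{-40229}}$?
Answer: $\frac{3290691971}{424701481} \approx 7.7482$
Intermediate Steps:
$\frac{-44251 - 37548}{-10556 + \frac{44157}{-40229}} = - \frac{81799}{-10556 + 44157 \left(- \frac{1}{40229}\right)} = - \frac{81799}{-10556 - \frac{44157}{40229}} = - \frac{81799}{- \frac{424701481}{40229}} = \left(-81799\right) \left(- \frac{40229}{424701481}\right) = \frac{3290691971}{424701481}$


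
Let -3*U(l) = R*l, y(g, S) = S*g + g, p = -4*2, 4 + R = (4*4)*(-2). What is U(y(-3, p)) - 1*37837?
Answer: -37585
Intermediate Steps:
R = -36 (R = -4 + (4*4)*(-2) = -4 + 16*(-2) = -4 - 32 = -36)
p = -8
y(g, S) = g + S*g
U(l) = 12*l (U(l) = -(-12)*l = 12*l)
U(y(-3, p)) - 1*37837 = 12*(-3*(1 - 8)) - 1*37837 = 12*(-3*(-7)) - 37837 = 12*21 - 37837 = 252 - 37837 = -37585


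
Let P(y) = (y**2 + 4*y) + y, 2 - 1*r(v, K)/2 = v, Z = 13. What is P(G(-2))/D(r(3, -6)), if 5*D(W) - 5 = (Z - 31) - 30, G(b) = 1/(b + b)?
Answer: 95/688 ≈ 0.13808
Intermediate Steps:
r(v, K) = 4 - 2*v
G(b) = 1/(2*b)
D(W) = -43/5 (D(W) = 1 + ((13 - 31) - 30)/5 = 1 + (-18 - 30)/5 = 1 + (1/5)*(-48) = 1 - 48/5 = -43/5)
P(y) = y**2 + 5*y
P(G(-2))/D(r(3, -6)) = (((1/2)/(-2))*(5 + (1/2)/(-2)))/(-43/5) = (((1/2)*(-1/2))*(5 + (1/2)*(-1/2)))*(-5/43) = -(5 - 1/4)/4*(-5/43) = -1/4*19/4*(-5/43) = -19/16*(-5/43) = 95/688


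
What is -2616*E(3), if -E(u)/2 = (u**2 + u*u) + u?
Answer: 109872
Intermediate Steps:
E(u) = -4*u**2 - 2*u (E(u) = -2*((u**2 + u*u) + u) = -2*((u**2 + u**2) + u) = -2*(2*u**2 + u) = -2*(u + 2*u**2) = -4*u**2 - 2*u)
-2616*E(3) = -(-5232)*3*(1 + 2*3) = -(-5232)*3*(1 + 6) = -(-5232)*3*7 = -2616*(-42) = 109872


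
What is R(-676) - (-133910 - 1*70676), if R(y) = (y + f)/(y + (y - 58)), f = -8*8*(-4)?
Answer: 9615556/47 ≈ 2.0459e+5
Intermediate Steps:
f = 256 (f = -64*(-4) = 256)
R(y) = (256 + y)/(-58 + 2*y) (R(y) = (y + 256)/(y + (y - 58)) = (256 + y)/(y + (-58 + y)) = (256 + y)/(-58 + 2*y))
R(-676) - (-133910 - 1*70676) = (256 - 676)/(2*(-29 - 676)) - (-133910 - 1*70676) = (½)*(-420)/(-705) - (-133910 - 70676) = (½)*(-1/705)*(-420) - 1*(-204586) = 14/47 + 204586 = 9615556/47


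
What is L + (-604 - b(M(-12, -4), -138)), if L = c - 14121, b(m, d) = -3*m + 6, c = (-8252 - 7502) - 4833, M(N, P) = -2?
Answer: -35324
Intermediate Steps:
c = -20587 (c = -15754 - 4833 = -20587)
b(m, d) = 6 - 3*m
L = -34708 (L = -20587 - 14121 = -34708)
L + (-604 - b(M(-12, -4), -138)) = -34708 + (-604 - (6 - 3*(-2))) = -34708 + (-604 - (6 + 6)) = -34708 + (-604 - 1*12) = -34708 + (-604 - 12) = -34708 - 616 = -35324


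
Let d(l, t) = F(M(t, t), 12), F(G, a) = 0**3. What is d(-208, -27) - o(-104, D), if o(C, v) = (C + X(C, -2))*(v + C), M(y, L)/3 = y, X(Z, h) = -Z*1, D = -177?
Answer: 0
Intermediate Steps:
X(Z, h) = -Z
M(y, L) = 3*y
o(C, v) = 0 (o(C, v) = (C - C)*(v + C) = 0*(C + v) = 0)
F(G, a) = 0
d(l, t) = 0
d(-208, -27) - o(-104, D) = 0 - 1*0 = 0 + 0 = 0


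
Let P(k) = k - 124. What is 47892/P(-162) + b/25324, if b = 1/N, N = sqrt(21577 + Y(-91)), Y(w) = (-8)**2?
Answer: -1842/11 + sqrt(21641)/548036684 ≈ -167.45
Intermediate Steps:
Y(w) = 64
N = sqrt(21641) (N = sqrt(21577 + 64) = sqrt(21641) ≈ 147.11)
b = sqrt(21641)/21641 (b = 1/(sqrt(21641)) = sqrt(21641)/21641 ≈ 0.0067977)
P(k) = -124 + k
47892/P(-162) + b/25324 = 47892/(-124 - 162) + (sqrt(21641)/21641)/25324 = 47892/(-286) + (sqrt(21641)/21641)*(1/25324) = 47892*(-1/286) + sqrt(21641)/548036684 = -1842/11 + sqrt(21641)/548036684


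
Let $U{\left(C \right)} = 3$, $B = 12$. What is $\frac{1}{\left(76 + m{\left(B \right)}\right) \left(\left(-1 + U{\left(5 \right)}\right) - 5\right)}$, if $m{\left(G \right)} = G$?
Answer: $- \frac{1}{264} \approx -0.0037879$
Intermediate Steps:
$\frac{1}{\left(76 + m{\left(B \right)}\right) \left(\left(-1 + U{\left(5 \right)}\right) - 5\right)} = \frac{1}{\left(76 + 12\right) \left(\left(-1 + 3\right) - 5\right)} = \frac{1}{88 \left(2 - 5\right)} = \frac{1}{88 \left(-3\right)} = \frac{1}{-264} = - \frac{1}{264}$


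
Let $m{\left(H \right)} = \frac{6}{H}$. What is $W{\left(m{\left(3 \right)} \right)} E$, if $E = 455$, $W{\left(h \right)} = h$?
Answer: $910$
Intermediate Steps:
$W{\left(m{\left(3 \right)} \right)} E = \frac{6}{3} \cdot 455 = 6 \cdot \frac{1}{3} \cdot 455 = 2 \cdot 455 = 910$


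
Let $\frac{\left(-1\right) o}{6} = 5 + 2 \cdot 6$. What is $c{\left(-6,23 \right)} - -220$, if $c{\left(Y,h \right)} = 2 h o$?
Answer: $-4472$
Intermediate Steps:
$o = -102$ ($o = - 6 \left(5 + 2 \cdot 6\right) = - 6 \left(5 + 12\right) = \left(-6\right) 17 = -102$)
$c{\left(Y,h \right)} = - 204 h$ ($c{\left(Y,h \right)} = 2 h \left(-102\right) = - 204 h$)
$c{\left(-6,23 \right)} - -220 = \left(-204\right) 23 - -220 = -4692 + 220 = -4472$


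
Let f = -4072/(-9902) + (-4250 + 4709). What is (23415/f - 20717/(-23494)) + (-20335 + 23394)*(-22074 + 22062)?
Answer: -55966778840359/1526804578 ≈ -36656.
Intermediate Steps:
f = 2274545/4951 (f = -4072*(-1/9902) + 459 = 2036/4951 + 459 = 2274545/4951 ≈ 459.41)
(23415/f - 20717/(-23494)) + (-20335 + 23394)*(-22074 + 22062) = (23415/(2274545/4951) - 20717/(-23494)) + (-20335 + 23394)*(-22074 + 22062) = (23415*(4951/2274545) - 20717*(-1/23494)) + 3059*(-12) = (3312219/64987 + 20717/23494) - 36708 = 79163608865/1526804578 - 36708 = -55966778840359/1526804578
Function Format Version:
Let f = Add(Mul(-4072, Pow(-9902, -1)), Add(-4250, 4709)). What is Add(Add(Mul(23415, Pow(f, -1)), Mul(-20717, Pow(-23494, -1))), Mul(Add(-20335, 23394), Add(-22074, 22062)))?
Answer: Rational(-55966778840359, 1526804578) ≈ -36656.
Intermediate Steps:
f = Rational(2274545, 4951) (f = Add(Mul(-4072, Rational(-1, 9902)), 459) = Add(Rational(2036, 4951), 459) = Rational(2274545, 4951) ≈ 459.41)
Add(Add(Mul(23415, Pow(f, -1)), Mul(-20717, Pow(-23494, -1))), Mul(Add(-20335, 23394), Add(-22074, 22062))) = Add(Add(Mul(23415, Pow(Rational(2274545, 4951), -1)), Mul(-20717, Pow(-23494, -1))), Mul(Add(-20335, 23394), Add(-22074, 22062))) = Add(Add(Mul(23415, Rational(4951, 2274545)), Mul(-20717, Rational(-1, 23494))), Mul(3059, -12)) = Add(Add(Rational(3312219, 64987), Rational(20717, 23494)), -36708) = Add(Rational(79163608865, 1526804578), -36708) = Rational(-55966778840359, 1526804578)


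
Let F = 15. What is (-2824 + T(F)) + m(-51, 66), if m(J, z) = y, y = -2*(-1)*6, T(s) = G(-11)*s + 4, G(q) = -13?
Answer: -3003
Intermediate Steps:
T(s) = 4 - 13*s (T(s) = -13*s + 4 = 4 - 13*s)
y = 12 (y = 2*6 = 12)
m(J, z) = 12
(-2824 + T(F)) + m(-51, 66) = (-2824 + (4 - 13*15)) + 12 = (-2824 + (4 - 195)) + 12 = (-2824 - 191) + 12 = -3015 + 12 = -3003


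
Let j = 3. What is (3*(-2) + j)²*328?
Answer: 2952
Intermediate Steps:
(3*(-2) + j)²*328 = (3*(-2) + 3)²*328 = (-6 + 3)²*328 = (-3)²*328 = 9*328 = 2952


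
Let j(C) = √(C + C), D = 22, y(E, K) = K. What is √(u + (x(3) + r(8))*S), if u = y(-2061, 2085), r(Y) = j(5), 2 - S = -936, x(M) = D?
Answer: √(22721 + 938*√10) ≈ 160.27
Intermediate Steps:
x(M) = 22
S = 938 (S = 2 - 1*(-936) = 2 + 936 = 938)
j(C) = √2*√C (j(C) = √(2*C) = √2*√C)
r(Y) = √10 (r(Y) = √2*√5 = √10)
u = 2085
√(u + (x(3) + r(8))*S) = √(2085 + (22 + √10)*938) = √(2085 + (20636 + 938*√10)) = √(22721 + 938*√10)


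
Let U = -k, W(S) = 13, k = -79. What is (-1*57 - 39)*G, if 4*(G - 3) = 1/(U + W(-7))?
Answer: -6630/23 ≈ -288.26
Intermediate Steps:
U = 79 (U = -1*(-79) = 79)
G = 1105/368 (G = 3 + 1/(4*(79 + 13)) = 3 + (¼)/92 = 3 + (¼)*(1/92) = 3 + 1/368 = 1105/368 ≈ 3.0027)
(-1*57 - 39)*G = (-1*57 - 39)*(1105/368) = (-57 - 39)*(1105/368) = -96*1105/368 = -6630/23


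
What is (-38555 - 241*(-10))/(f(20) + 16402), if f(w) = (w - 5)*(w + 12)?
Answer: -36145/16882 ≈ -2.1410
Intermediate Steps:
f(w) = (-5 + w)*(12 + w)
(-38555 - 241*(-10))/(f(20) + 16402) = (-38555 - 241*(-10))/((-60 + 20² + 7*20) + 16402) = (-38555 + 2410)/((-60 + 400 + 140) + 16402) = -36145/(480 + 16402) = -36145/16882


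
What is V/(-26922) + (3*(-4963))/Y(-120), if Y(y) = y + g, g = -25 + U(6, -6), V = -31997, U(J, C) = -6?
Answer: 57953315/580746 ≈ 99.791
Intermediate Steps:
g = -31 (g = -25 - 6 = -31)
Y(y) = -31 + y (Y(y) = y - 31 = -31 + y)
V/(-26922) + (3*(-4963))/Y(-120) = -31997/(-26922) + (3*(-4963))/(-31 - 120) = -31997*(-1/26922) - 14889/(-151) = 4571/3846 - 14889*(-1/151) = 4571/3846 + 14889/151 = 57953315/580746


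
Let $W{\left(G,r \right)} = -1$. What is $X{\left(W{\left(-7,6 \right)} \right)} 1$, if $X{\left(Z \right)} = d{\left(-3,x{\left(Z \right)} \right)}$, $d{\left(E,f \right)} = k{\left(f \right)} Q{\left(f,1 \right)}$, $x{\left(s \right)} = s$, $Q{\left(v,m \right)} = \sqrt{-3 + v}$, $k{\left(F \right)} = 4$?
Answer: $8 i \approx 8.0 i$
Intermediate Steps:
$d{\left(E,f \right)} = 4 \sqrt{-3 + f}$
$X{\left(Z \right)} = 4 \sqrt{-3 + Z}$
$X{\left(W{\left(-7,6 \right)} \right)} 1 = 4 \sqrt{-3 - 1} \cdot 1 = 4 \sqrt{-4} \cdot 1 = 4 \cdot 2 i 1 = 8 i 1 = 8 i$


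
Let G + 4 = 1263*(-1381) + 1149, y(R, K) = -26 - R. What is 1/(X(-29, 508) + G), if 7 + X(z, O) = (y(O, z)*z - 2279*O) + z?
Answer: -1/2885340 ≈ -3.4658e-7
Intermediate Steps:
G = -1743058 (G = -4 + (1263*(-1381) + 1149) = -4 + (-1744203 + 1149) = -4 - 1743054 = -1743058)
X(z, O) = -7 + z - 2279*O + z*(-26 - O) (X(z, O) = -7 + (((-26 - O)*z - 2279*O) + z) = -7 + ((z*(-26 - O) - 2279*O) + z) = -7 + ((-2279*O + z*(-26 - O)) + z) = -7 + (z - 2279*O + z*(-26 - O)) = -7 + z - 2279*O + z*(-26 - O))
1/(X(-29, 508) + G) = 1/((-7 - 29 - 2279*508 - 1*(-29)*(26 + 508)) - 1743058) = 1/((-7 - 29 - 1157732 - 1*(-29)*534) - 1743058) = 1/((-7 - 29 - 1157732 + 15486) - 1743058) = 1/(-1142282 - 1743058) = 1/(-2885340) = -1/2885340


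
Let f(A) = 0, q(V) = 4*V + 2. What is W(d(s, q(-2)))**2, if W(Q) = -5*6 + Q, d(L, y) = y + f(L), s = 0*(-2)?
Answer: 1296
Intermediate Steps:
q(V) = 2 + 4*V
s = 0
d(L, y) = y (d(L, y) = y + 0 = y)
W(Q) = -30 + Q
W(d(s, q(-2)))**2 = (-30 + (2 + 4*(-2)))**2 = (-30 + (2 - 8))**2 = (-30 - 6)**2 = (-36)**2 = 1296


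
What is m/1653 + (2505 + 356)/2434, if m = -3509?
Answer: -131437/138738 ≈ -0.94738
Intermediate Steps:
m/1653 + (2505 + 356)/2434 = -3509/1653 + (2505 + 356)/2434 = -3509*1/1653 + 2861*(1/2434) = -121/57 + 2861/2434 = -131437/138738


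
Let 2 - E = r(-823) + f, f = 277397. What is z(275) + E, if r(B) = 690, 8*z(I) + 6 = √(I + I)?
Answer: -1112343/4 + 5*√22/8 ≈ -2.7808e+5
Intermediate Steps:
z(I) = -¾ + √2*√I/8 (z(I) = -¾ + √(I + I)/8 = -¾ + √(2*I)/8 = -¾ + (√2*√I)/8 = -¾ + √2*√I/8)
E = -278085 (E = 2 - (690 + 277397) = 2 - 1*278087 = 2 - 278087 = -278085)
z(275) + E = (-¾ + √2*√275/8) - 278085 = (-¾ + √2*(5*√11)/8) - 278085 = (-¾ + 5*√22/8) - 278085 = -1112343/4 + 5*√22/8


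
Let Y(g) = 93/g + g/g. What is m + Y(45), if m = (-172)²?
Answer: 443806/15 ≈ 29587.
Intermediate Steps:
Y(g) = 1 + 93/g (Y(g) = 93/g + 1 = 1 + 93/g)
m = 29584
m + Y(45) = 29584 + (93 + 45)/45 = 29584 + (1/45)*138 = 29584 + 46/15 = 443806/15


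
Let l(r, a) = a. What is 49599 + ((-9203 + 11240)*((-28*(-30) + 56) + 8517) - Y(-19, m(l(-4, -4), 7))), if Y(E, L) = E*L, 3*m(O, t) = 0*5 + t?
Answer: 57671773/3 ≈ 1.9224e+7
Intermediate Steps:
m(O, t) = t/3 (m(O, t) = (0*5 + t)/3 = (0 + t)/3 = t/3)
49599 + ((-9203 + 11240)*((-28*(-30) + 56) + 8517) - Y(-19, m(l(-4, -4), 7))) = 49599 + ((-9203 + 11240)*((-28*(-30) + 56) + 8517) - (-19)*(1/3)*7) = 49599 + (2037*((840 + 56) + 8517) - (-19)*7/3) = 49599 + (2037*(896 + 8517) - 1*(-133/3)) = 49599 + (2037*9413 + 133/3) = 49599 + (19174281 + 133/3) = 49599 + 57522976/3 = 57671773/3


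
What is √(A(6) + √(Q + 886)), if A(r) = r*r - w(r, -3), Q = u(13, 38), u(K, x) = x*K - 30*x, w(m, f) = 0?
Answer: 2*√(9 + √15) ≈ 7.1758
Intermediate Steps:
u(K, x) = -30*x + K*x (u(K, x) = K*x - 30*x = -30*x + K*x)
Q = -646 (Q = 38*(-30 + 13) = 38*(-17) = -646)
A(r) = r² (A(r) = r*r - 1*0 = r² + 0 = r²)
√(A(6) + √(Q + 886)) = √(6² + √(-646 + 886)) = √(36 + √240) = √(36 + 4*√15)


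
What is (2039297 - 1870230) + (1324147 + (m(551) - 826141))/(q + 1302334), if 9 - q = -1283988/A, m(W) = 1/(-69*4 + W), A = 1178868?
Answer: 5948427857427325389/35183769768400 ≈ 1.6907e+5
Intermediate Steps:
m(W) = 1/(-276 + W)
q = 991150/98239 (q = 9 - (-1283988)/1178868 = 9 - 1*(-106999/98239) = 9 + 106999/98239 = 991150/98239 ≈ 10.089)
(2039297 - 1870230) + (1324147 + (m(551) - 826141))/(q + 1302334) = (2039297 - 1870230) + (1324147 + (1/(-276 + 551) - 826141))/(991150/98239 + 1302334) = 169067 + (1324147 + (1/275 - 826141))/(127940980976/98239) = 169067 + (1324147 + (1/275 - 826141))*(98239/127940980976) = 169067 + (1324147 - 227188774/275)*(98239/127940980976) = 169067 + (136951651/275)*(98239/127940980976) = 169067 + 13453993242589/35183769768400 = 5948427857427325389/35183769768400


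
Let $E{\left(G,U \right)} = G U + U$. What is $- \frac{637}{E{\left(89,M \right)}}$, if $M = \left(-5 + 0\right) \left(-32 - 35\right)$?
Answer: $- \frac{637}{30150} \approx -0.021128$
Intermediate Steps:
$M = 335$ ($M = \left(-5\right) \left(-67\right) = 335$)
$E{\left(G,U \right)} = U + G U$
$- \frac{637}{E{\left(89,M \right)}} = - \frac{637}{335 \left(1 + 89\right)} = - \frac{637}{335 \cdot 90} = - \frac{637}{30150}$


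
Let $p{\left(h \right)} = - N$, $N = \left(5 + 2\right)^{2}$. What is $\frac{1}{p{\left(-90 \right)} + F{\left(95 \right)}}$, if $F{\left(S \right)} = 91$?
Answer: $\frac{1}{42} \approx 0.02381$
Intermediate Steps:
$N = 49$ ($N = 7^{2} = 49$)
$p{\left(h \right)} = -49$ ($p{\left(h \right)} = \left(-1\right) 49 = -49$)
$\frac{1}{p{\left(-90 \right)} + F{\left(95 \right)}} = \frac{1}{-49 + 91} = \frac{1}{42}$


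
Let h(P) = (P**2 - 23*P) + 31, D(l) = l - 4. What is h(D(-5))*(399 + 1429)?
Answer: 583132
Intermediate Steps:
D(l) = -4 + l
h(P) = 31 + P**2 - 23*P
h(D(-5))*(399 + 1429) = (31 + (-4 - 5)**2 - 23*(-4 - 5))*(399 + 1429) = (31 + (-9)**2 - 23*(-9))*1828 = (31 + 81 + 207)*1828 = 319*1828 = 583132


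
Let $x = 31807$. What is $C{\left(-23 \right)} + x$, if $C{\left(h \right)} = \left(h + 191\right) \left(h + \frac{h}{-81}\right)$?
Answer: $\frac{755749}{27} \approx 27991.0$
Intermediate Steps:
$C{\left(h \right)} = \frac{80 h \left(191 + h\right)}{81}$ ($C{\left(h \right)} = \left(191 + h\right) \left(h + h \left(- \frac{1}{81}\right)\right) = \left(191 + h\right) \left(h - \frac{h}{81}\right) = \left(191 + h\right) \frac{80 h}{81} = \frac{80 h \left(191 + h\right)}{81}$)
$C{\left(-23 \right)} + x = \frac{80}{81} \left(-23\right) \left(191 - 23\right) + 31807 = \frac{80}{81} \left(-23\right) 168 + 31807 = - \frac{103040}{27} + 31807 = \frac{755749}{27}$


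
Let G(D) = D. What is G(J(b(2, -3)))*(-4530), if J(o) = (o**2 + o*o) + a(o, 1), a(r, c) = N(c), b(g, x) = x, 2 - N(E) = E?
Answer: -86070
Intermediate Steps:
N(E) = 2 - E
a(r, c) = 2 - c
J(o) = 1 + 2*o**2 (J(o) = (o**2 + o*o) + (2 - 1*1) = (o**2 + o**2) + (2 - 1) = 2*o**2 + 1 = 1 + 2*o**2)
G(J(b(2, -3)))*(-4530) = (1 + 2*(-3)**2)*(-4530) = (1 + 2*9)*(-4530) = (1 + 18)*(-4530) = 19*(-4530) = -86070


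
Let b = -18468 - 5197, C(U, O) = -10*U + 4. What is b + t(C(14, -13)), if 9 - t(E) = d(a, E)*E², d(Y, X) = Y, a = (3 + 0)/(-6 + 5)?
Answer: 31832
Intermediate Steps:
C(U, O) = 4 - 10*U
a = -3 (a = 3/(-1) = 3*(-1) = -3)
b = -23665
t(E) = 9 + 3*E² (t(E) = 9 - (-3)*E² = 9 + 3*E²)
b + t(C(14, -13)) = -23665 + (9 + 3*(4 - 10*14)²) = -23665 + (9 + 3*(4 - 140)²) = -23665 + (9 + 3*(-136)²) = -23665 + (9 + 3*18496) = -23665 + (9 + 55488) = -23665 + 55497 = 31832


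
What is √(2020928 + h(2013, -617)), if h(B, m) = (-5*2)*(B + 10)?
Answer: √2000698 ≈ 1414.5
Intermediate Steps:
h(B, m) = -100 - 10*B (h(B, m) = -10*(10 + B) = -100 - 10*B)
√(2020928 + h(2013, -617)) = √(2020928 + (-100 - 10*2013)) = √(2020928 + (-100 - 20130)) = √(2020928 - 20230) = √2000698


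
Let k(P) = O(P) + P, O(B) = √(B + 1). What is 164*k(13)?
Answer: 2132 + 164*√14 ≈ 2745.6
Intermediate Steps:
O(B) = √(1 + B)
k(P) = P + √(1 + P) (k(P) = √(1 + P) + P = P + √(1 + P))
164*k(13) = 164*(13 + √(1 + 13)) = 164*(13 + √14) = 2132 + 164*√14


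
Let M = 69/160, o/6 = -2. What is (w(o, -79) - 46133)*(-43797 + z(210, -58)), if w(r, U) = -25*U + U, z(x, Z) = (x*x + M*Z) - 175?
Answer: -364468643/80 ≈ -4.5559e+6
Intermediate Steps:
o = -12 (o = 6*(-2) = -12)
M = 69/160 (M = 69*(1/160) = 69/160 ≈ 0.43125)
z(x, Z) = -175 + x² + 69*Z/160 (z(x, Z) = (x*x + 69*Z/160) - 175 = (x² + 69*Z/160) - 175 = -175 + x² + 69*Z/160)
w(r, U) = -24*U
(w(o, -79) - 46133)*(-43797 + z(210, -58)) = (-24*(-79) - 46133)*(-43797 + (-175 + 210² + (69/160)*(-58))) = (1896 - 46133)*(-43797 + (-175 + 44100 - 2001/80)) = -44237*(-43797 + 3511999/80) = -44237*8239/80 = -364468643/80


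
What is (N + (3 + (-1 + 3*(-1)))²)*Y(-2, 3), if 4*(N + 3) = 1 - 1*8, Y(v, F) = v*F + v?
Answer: 30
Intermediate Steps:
Y(v, F) = v + F*v (Y(v, F) = F*v + v = v + F*v)
N = -19/4 (N = -3 + (1 - 1*8)/4 = -3 + (1 - 8)/4 = -3 + (¼)*(-7) = -3 - 7/4 = -19/4 ≈ -4.7500)
(N + (3 + (-1 + 3*(-1)))²)*Y(-2, 3) = (-19/4 + (3 + (-1 + 3*(-1)))²)*(-2*(1 + 3)) = (-19/4 + (3 + (-1 - 3))²)*(-2*4) = (-19/4 + (3 - 4)²)*(-8) = (-19/4 + (-1)²)*(-8) = (-19/4 + 1)*(-8) = -15/4*(-8) = 30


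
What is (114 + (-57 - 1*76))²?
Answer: 361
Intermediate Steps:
(114 + (-57 - 1*76))² = (114 + (-57 - 76))² = (114 - 133)² = (-19)² = 361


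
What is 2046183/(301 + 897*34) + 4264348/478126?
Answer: 50439588505/669354667 ≈ 75.356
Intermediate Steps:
2046183/(301 + 897*34) + 4264348/478126 = 2046183/(301 + 30498) + 4264348*(1/478126) = 2046183/30799 + 193834/21733 = 50439588505/669354667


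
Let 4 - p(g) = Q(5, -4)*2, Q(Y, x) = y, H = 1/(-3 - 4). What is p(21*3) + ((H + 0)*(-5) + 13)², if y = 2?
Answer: 9216/49 ≈ 188.08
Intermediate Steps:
H = -⅐ (H = 1/(-7) = -⅐ ≈ -0.14286)
Q(Y, x) = 2
p(g) = 0 (p(g) = 4 - 2*2 = 4 - 1*4 = 4 - 4 = 0)
p(21*3) + ((H + 0)*(-5) + 13)² = 0 + ((-⅐ + 0)*(-5) + 13)² = 0 + (-⅐*(-5) + 13)² = 0 + (5/7 + 13)² = 0 + (96/7)² = 0 + 9216/49 = 9216/49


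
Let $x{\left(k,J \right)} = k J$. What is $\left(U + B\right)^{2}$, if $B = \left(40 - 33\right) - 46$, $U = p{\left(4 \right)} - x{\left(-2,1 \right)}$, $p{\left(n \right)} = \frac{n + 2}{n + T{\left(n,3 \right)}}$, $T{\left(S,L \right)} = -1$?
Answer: $1225$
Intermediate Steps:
$p{\left(n \right)} = \frac{2 + n}{-1 + n}$ ($p{\left(n \right)} = \frac{n + 2}{n - 1} = \frac{2 + n}{-1 + n}$)
$x{\left(k,J \right)} = J k$
$U = 4$ ($U = \frac{2 + 4}{-1 + 4} - 1 \left(-2\right) = \frac{1}{3} \cdot 6 - -2 = \frac{1}{3} \cdot 6 + 2 = 2 + 2 = 4$)
$B = -39$ ($B = 7 - 46 = -39$)
$\left(U + B\right)^{2} = \left(4 - 39\right)^{2} = \left(-35\right)^{2} = 1225$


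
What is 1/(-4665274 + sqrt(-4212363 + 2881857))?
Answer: -2332637/10882391412791 - 9*I*sqrt(16426)/21764782825582 ≈ -2.1435e-7 - 5.2997e-11*I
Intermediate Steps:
1/(-4665274 + sqrt(-4212363 + 2881857)) = 1/(-4665274 + sqrt(-1330506)) = 1/(-4665274 + 9*I*sqrt(16426))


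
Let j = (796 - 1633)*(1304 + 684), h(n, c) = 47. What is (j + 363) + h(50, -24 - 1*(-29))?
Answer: -1663546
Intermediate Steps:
j = -1663956 (j = -837*1988 = -1663956)
(j + 363) + h(50, -24 - 1*(-29)) = (-1663956 + 363) + 47 = -1663593 + 47 = -1663546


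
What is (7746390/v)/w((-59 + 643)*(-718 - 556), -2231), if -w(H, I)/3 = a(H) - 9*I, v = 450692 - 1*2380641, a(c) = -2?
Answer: 151890/2279269769 ≈ 6.6640e-5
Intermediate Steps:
v = -1929949 (v = 450692 - 2380641 = -1929949)
w(H, I) = 6 + 27*I (w(H, I) = -3*(-2 - 9*I) = 6 + 27*I)
(7746390/v)/w((-59 + 643)*(-718 - 556), -2231) = (7746390/(-1929949))/(6 + 27*(-2231)) = (7746390*(-1/1929949))/(6 - 60237) = -7746390/1929949/(-60231) = -7746390/1929949*(-1/60231) = 151890/2279269769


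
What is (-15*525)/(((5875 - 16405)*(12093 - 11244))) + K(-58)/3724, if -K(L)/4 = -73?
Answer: 14665543/184958046 ≈ 0.079291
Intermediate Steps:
K(L) = 292 (K(L) = -4*(-73) = 292)
(-15*525)/(((5875 - 16405)*(12093 - 11244))) + K(-58)/3724 = (-15*525)/(((5875 - 16405)*(12093 - 11244))) + 292/3724 = -7875/((-10530*849)) + 292*(1/3724) = -7875/(-8939970) + 73/931 = -7875*(-1/8939970) + 73/931 = 175/198666 + 73/931 = 14665543/184958046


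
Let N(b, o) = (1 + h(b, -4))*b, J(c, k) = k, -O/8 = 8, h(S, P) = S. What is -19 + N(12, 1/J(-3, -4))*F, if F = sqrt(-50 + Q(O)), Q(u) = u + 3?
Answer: -19 + 156*I*sqrt(111) ≈ -19.0 + 1643.6*I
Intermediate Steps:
O = -64 (O = -8*8 = -64)
Q(u) = 3 + u
F = I*sqrt(111) (F = sqrt(-50 + (3 - 64)) = sqrt(-50 - 61) = sqrt(-111) = I*sqrt(111) ≈ 10.536*I)
N(b, o) = b*(1 + b) (N(b, o) = (1 + b)*b = b*(1 + b))
-19 + N(12, 1/J(-3, -4))*F = -19 + (12*(1 + 12))*(I*sqrt(111)) = -19 + (12*13)*(I*sqrt(111)) = -19 + 156*(I*sqrt(111)) = -19 + 156*I*sqrt(111)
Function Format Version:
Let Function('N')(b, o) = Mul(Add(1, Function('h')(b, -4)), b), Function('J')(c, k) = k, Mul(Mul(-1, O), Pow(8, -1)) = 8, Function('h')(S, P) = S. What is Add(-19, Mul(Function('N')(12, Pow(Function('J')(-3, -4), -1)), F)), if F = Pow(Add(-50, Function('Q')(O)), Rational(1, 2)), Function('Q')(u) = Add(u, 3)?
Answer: Add(-19, Mul(156, I, Pow(111, Rational(1, 2)))) ≈ Add(-19.000, Mul(1643.6, I))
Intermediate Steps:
O = -64 (O = Mul(-8, 8) = -64)
Function('Q')(u) = Add(3, u)
F = Mul(I, Pow(111, Rational(1, 2))) (F = Pow(Add(-50, Add(3, -64)), Rational(1, 2)) = Pow(Add(-50, -61), Rational(1, 2)) = Pow(-111, Rational(1, 2)) = Mul(I, Pow(111, Rational(1, 2))) ≈ Mul(10.536, I))
Function('N')(b, o) = Mul(b, Add(1, b)) (Function('N')(b, o) = Mul(Add(1, b), b) = Mul(b, Add(1, b)))
Add(-19, Mul(Function('N')(12, Pow(Function('J')(-3, -4), -1)), F)) = Add(-19, Mul(Mul(12, Add(1, 12)), Mul(I, Pow(111, Rational(1, 2))))) = Add(-19, Mul(Mul(12, 13), Mul(I, Pow(111, Rational(1, 2))))) = Add(-19, Mul(156, Mul(I, Pow(111, Rational(1, 2))))) = Add(-19, Mul(156, I, Pow(111, Rational(1, 2))))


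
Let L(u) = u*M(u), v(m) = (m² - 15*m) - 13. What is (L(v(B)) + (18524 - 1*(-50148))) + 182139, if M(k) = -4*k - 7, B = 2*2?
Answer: 238214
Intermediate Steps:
B = 4
M(k) = -7 - 4*k
v(m) = -13 + m² - 15*m
L(u) = u*(-7 - 4*u)
(L(v(B)) + (18524 - 1*(-50148))) + 182139 = (-(-13 + 4² - 15*4)*(7 + 4*(-13 + 4² - 15*4)) + (18524 - 1*(-50148))) + 182139 = (-(-13 + 16 - 60)*(7 + 4*(-13 + 16 - 60)) + (18524 + 50148)) + 182139 = (-1*(-57)*(7 + 4*(-57)) + 68672) + 182139 = (-1*(-57)*(7 - 228) + 68672) + 182139 = (-1*(-57)*(-221) + 68672) + 182139 = (-12597 + 68672) + 182139 = 56075 + 182139 = 238214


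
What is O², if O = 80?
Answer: 6400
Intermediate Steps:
O² = 80² = 6400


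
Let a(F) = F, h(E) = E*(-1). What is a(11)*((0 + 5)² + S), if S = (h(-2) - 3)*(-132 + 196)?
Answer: -429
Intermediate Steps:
h(E) = -E
S = -64 (S = (-1*(-2) - 3)*(-132 + 196) = (2 - 3)*64 = -1*64 = -64)
a(11)*((0 + 5)² + S) = 11*((0 + 5)² - 64) = 11*(5² - 64) = 11*(25 - 64) = 11*(-39) = -429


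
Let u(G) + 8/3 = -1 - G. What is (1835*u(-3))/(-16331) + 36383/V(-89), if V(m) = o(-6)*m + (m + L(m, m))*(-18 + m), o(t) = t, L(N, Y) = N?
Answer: 1854370919/959282940 ≈ 1.9331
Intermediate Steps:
u(G) = -11/3 - G (u(G) = -8/3 + (-1 - G) = -11/3 - G)
V(m) = -6*m + 2*m*(-18 + m) (V(m) = -6*m + (m + m)*(-18 + m) = -6*m + (2*m)*(-18 + m) = -6*m + 2*m*(-18 + m))
(1835*u(-3))/(-16331) + 36383/V(-89) = (1835*(-11/3 - 1*(-3)))/(-16331) + 36383/((2*(-89)*(-21 - 89))) = (1835*(-11/3 + 3))*(-1/16331) + 36383/((2*(-89)*(-110))) = (1835*(-2/3))*(-1/16331) + 36383/19580 = -3670/3*(-1/16331) + 36383*(1/19580) = 3670/48993 + 36383/19580 = 1854370919/959282940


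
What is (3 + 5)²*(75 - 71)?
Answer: 256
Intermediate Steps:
(3 + 5)²*(75 - 71) = 8²*4 = 64*4 = 256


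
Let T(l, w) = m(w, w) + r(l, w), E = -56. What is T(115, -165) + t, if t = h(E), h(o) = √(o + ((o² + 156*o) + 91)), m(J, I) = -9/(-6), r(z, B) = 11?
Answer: 25/2 + I*√5565 ≈ 12.5 + 74.599*I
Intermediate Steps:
m(J, I) = 3/2 (m(J, I) = -9*(-⅙) = 3/2)
T(l, w) = 25/2 (T(l, w) = 3/2 + 11 = 25/2)
h(o) = √(91 + o² + 157*o) (h(o) = √(o + (91 + o² + 156*o)) = √(91 + o² + 157*o))
t = I*√5565 (t = √(91 + (-56)² + 157*(-56)) = √(91 + 3136 - 8792) = √(-5565) = I*√5565 ≈ 74.599*I)
T(115, -165) + t = 25/2 + I*√5565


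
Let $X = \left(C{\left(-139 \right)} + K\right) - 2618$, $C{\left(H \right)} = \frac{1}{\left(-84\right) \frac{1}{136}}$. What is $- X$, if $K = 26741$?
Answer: $- \frac{506549}{21} \approx -24121.0$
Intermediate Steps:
$C{\left(H \right)} = - \frac{34}{21}$ ($C{\left(H \right)} = \frac{1}{\left(-84\right) \frac{1}{136}} = \frac{1}{- \frac{21}{34}} = - \frac{34}{21}$)
$X = \frac{506549}{21}$ ($X = \left(- \frac{34}{21} + 26741\right) - 2618 = \frac{561527}{21} - 2618 = \frac{506549}{21} \approx 24121.0$)
$- X = \left(-1\right) \frac{506549}{21} = - \frac{506549}{21}$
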